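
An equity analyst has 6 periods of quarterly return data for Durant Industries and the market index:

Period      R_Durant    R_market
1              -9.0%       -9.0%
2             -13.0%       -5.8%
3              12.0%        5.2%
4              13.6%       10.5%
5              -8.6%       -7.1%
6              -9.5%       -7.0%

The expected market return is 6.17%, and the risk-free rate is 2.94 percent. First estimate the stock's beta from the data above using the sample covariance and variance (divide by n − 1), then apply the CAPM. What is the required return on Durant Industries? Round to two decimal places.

7.52%

Mean R_i = (-9.0 − 13.0 + 12.0 + 13.6 − 8.6 − 9.5) / 6 = -2.4167%
Mean R_m = (-9.0 − 5.8 + 5.2 + 10.5 − 7.1 − 7.0) / 6 = -2.2000%
Σ(R_i − R̄_i)(R_m − R̄_m) = 457.2600  ⇒  Cov = 457.2600 / 5 = 91.4520
Σ(R_m − R̄_m)² = 322.3000  ⇒  Var(R_m) = 322.3000 / 5 = 64.4600
β = Cov / Var(R_m) = 91.4520 / 64.4600 = 1.4187
MRP = 6.17% − 2.94% = 3.23%
E(R) = R_f + β × MRP = 2.94% + 1.4187 × 3.23% = 7.52%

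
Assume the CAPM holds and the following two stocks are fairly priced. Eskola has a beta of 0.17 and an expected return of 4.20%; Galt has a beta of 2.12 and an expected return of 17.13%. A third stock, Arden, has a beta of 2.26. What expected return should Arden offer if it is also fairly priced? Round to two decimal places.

18.06%

MRP (SML slope) = (17.13% − 4.20%) / (2.12 − 0.17) = 12.93% / 1.95 = 6.6308%
R_f (intercept) = 4.20% − 0.17 × 6.6308% = 3.0728%
E(R_Arden) = R_f + β × MRP = 3.0728% + 2.26 × 6.6308% = 18.06%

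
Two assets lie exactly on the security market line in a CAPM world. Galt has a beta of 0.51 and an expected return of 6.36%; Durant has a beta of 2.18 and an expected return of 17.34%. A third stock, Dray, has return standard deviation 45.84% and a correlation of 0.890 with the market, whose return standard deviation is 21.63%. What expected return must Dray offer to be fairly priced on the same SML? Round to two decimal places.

MRP = (17.34% − 6.36%) / (2.18 − 0.51) = 6.5749%
R_f = 6.36% − 0.51 × 6.5749% = 3.0068%
β_Dray = ρ·σ_i/σ_m = 0.890 × 45.84 / 21.63 = 1.8862
E(R_Dray) = R_f + β × MRP = 3.0068% + 1.8862 × 6.5749% = 15.41%

15.41%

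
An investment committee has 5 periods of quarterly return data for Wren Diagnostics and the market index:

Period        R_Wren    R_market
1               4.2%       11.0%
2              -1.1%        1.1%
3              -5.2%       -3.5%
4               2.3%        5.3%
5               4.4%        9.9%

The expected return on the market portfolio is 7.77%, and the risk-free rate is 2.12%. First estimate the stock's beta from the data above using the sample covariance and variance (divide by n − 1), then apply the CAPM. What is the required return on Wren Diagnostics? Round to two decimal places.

Mean R_i = (4.2 − 1.1 − 5.2 + 2.3 + 4.4) / 5 = 0.9200%
Mean R_m = (11.0 + 1.1 − 3.5 + 5.3 + 9.9) / 5 = 4.7600%
Σ(R_i − R̄_i)(R_m − R̄_m) = 97.0440  ⇒  Cov = 97.0440 / 4 = 24.2610
Σ(R_m − R̄_m)² = 147.2720  ⇒  Var(R_m) = 147.2720 / 4 = 36.8180
β = Cov / Var(R_m) = 24.2610 / 36.8180 = 0.6589
MRP = 7.77% − 2.12% = 5.65%
E(R) = R_f + β × MRP = 2.12% + 0.6589 × 5.65% = 5.84%

5.84%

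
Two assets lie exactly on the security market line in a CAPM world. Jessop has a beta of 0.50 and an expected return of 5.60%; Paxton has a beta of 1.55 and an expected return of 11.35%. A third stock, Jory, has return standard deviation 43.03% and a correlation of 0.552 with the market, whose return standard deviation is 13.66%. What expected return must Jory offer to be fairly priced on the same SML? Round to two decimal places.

MRP = (11.35% − 5.60%) / (1.55 − 0.50) = 5.4762%
R_f = 5.60% − 0.50 × 5.4762% = 2.8619%
β_Jory = ρ·σ_i/σ_m = 0.552 × 43.03 / 13.66 = 1.7388
E(R_Jory) = R_f + β × MRP = 2.8619% + 1.7388 × 5.4762% = 12.38%

12.38%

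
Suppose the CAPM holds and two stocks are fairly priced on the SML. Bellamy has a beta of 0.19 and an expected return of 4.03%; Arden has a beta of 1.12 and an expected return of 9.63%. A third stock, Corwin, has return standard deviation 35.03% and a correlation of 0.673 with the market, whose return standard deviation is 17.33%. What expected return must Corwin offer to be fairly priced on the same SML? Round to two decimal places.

11.08%

MRP = (9.63% − 4.03%) / (1.12 − 0.19) = 6.0215%
R_f = 4.03% − 0.19 × 6.0215% = 2.8859%
β_Corwin = ρ·σ_i/σ_m = 0.673 × 35.03 / 17.33 = 1.3604
E(R_Corwin) = R_f + β × MRP = 2.8859% + 1.3604 × 6.0215% = 11.08%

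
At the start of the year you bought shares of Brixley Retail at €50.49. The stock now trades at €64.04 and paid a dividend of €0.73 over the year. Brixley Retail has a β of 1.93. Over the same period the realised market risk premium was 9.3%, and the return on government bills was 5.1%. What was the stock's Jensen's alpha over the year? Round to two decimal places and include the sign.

+5.23%

Realised HPR = (P1 + D1 − P0) / P0 = (64.04 + 0.73 − 50.49) / 50.49 = 14.28 / 50.49 = 28.2828%
CAPM required = R_f + β·MRP = 5.1% + 1.93 × 9.3% = 23.0490%
α = realised − required = 28.2828% − 23.0490% = +5.23%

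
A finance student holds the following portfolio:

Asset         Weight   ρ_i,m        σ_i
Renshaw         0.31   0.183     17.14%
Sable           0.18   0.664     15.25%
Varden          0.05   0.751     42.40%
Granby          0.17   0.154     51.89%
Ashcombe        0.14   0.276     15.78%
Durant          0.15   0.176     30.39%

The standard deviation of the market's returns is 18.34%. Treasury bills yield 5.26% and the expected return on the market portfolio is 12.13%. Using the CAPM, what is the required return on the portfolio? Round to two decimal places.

β_Renshaw = 0.183 × 17.14% / 18.34% = 0.1710
β_Sable = 0.664 × 15.25% / 18.34% = 0.5521
β_Varden = 0.751 × 42.40% / 18.34% = 1.7362
β_Granby = 0.154 × 51.89% / 18.34% = 0.4357
β_Ashcombe = 0.276 × 15.78% / 18.34% = 0.2375
β_Durant = 0.176 × 30.39% / 18.34% = 0.2916
β_P = Σ w_i β_i = 0.31×0.1710 + 0.18×0.5521 + 0.05×1.7362 + 0.17×0.4357 + 0.14×0.2375 + 0.15×0.2916 = 0.3903
MRP = 12.13% − 5.26% = 6.87%
E(R_P) = R_f + β_P × MRP = 5.26% + 0.3903 × 6.87% = 7.94%

7.94%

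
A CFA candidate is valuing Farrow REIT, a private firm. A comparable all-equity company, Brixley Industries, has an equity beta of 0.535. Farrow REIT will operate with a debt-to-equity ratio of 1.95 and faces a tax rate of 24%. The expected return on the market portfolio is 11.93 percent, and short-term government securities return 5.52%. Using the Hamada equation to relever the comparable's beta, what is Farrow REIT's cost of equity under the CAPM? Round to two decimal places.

14.03%

β_L = β_U × [1 + (1 − t)(D/E)] = 0.535 × [1 + (1 − 0.24) × 1.95]
    = 0.535 × [1 + 0.76 × 1.95] = 0.535 × 2.4820 = 1.3279
MRP = 11.93% − 5.52% = 6.41%
E(R) = R_f + β_L × MRP = 5.52% + 1.3279 × 6.41% = 14.03%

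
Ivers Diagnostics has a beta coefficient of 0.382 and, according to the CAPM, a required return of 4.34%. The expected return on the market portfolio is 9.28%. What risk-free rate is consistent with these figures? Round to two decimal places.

1.29%

E(R) = R_f + β(E(R_m) − R_f) = R_f(1 − β) + β·E(R_m)
4.34% = R_f × (1 − 0.382) + 0.382 × 9.28%
4.34% = R_f × 0.618 + 3.54496%
R_f = (4.34% − 3.54496%) / 0.618 = 1.29%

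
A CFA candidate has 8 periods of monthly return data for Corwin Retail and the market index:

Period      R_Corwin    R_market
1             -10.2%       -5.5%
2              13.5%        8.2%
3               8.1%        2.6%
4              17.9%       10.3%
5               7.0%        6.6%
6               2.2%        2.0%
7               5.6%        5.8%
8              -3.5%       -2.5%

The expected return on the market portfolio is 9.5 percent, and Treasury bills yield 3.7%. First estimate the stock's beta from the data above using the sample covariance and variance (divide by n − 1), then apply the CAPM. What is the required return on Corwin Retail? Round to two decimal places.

Mean R_i = (-10.2 + 13.5 + 8.1 + 17.9 + 7.0 + 2.2 + 5.6 − 3.5) / 8 = 5.0750%
Mean R_m = (-5.5 + 8.2 + 2.6 + 10.3 + 6.6 + 2.0 + 5.8 − 2.5) / 8 = 3.4375%
Σ(R_i − R̄_i)(R_m − R̄_m) = 324.4975  ⇒  Cov = 324.4975 / 7 = 46.3568
Σ(R_m − R̄_m)² = 203.2588  ⇒  Var(R_m) = 203.2588 / 7 = 29.0370
β = Cov / Var(R_m) = 46.3568 / 29.0370 = 1.5965
MRP = 9.5% − 3.7% = 5.80%
E(R) = R_f + β × MRP = 3.7% + 1.5965 × 5.8% = 12.96%

12.96%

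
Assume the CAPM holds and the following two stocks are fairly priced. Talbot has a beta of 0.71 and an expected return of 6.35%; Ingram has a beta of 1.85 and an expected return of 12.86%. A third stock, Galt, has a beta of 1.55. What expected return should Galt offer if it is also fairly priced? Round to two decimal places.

MRP (SML slope) = (12.86% − 6.35%) / (1.85 − 0.71) = 6.51% / 1.14 = 5.7105%
R_f (intercept) = 6.35% − 0.71 × 5.7105% = 2.2955%
E(R_Galt) = R_f + β × MRP = 2.2955% + 1.55 × 5.7105% = 11.15%

11.15%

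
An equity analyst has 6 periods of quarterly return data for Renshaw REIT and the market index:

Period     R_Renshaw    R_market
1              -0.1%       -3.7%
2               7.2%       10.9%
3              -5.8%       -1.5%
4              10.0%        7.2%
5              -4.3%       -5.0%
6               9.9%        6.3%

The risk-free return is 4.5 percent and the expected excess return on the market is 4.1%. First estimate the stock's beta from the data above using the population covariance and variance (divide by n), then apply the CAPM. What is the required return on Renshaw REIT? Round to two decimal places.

8.33%

Mean R_i = (-0.1 + 7.2 − 5.8 + 10.0 − 4.3 + 9.9) / 6 = 2.8167%
Mean R_m = (-3.7 + 10.9 − 1.5 + 7.2 − 5.0 + 6.3) / 6 = 2.3667%
Σ(R_i − R̄_i)(R_m − R̄_m) = 203.4233  ⇒  Cov = 203.4233 / 6 = 33.9039
Σ(R_m − R̄_m)² = 217.6733  ⇒  Var(R_m) = 217.6733 / 6 = 36.2789
β = Cov / Var(R_m) = 33.9039 / 36.2789 = 0.9345
E(R) = R_f + β × MRP = 4.5% + 0.9345 × 4.1% = 8.33%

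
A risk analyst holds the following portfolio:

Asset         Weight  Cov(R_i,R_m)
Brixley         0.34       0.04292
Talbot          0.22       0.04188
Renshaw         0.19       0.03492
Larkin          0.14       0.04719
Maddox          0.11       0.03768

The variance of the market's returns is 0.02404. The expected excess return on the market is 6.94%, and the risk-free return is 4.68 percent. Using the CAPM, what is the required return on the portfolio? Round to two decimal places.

β_Brixley = 0.04292 / 0.02404 = 1.7854
β_Talbot = 0.04188 / 0.02404 = 1.7421
β_Renshaw = 0.03492 / 0.02404 = 1.4526
β_Larkin = 0.04719 / 0.02404 = 1.9630
β_Maddox = 0.03768 / 0.02404 = 1.5674
β_P = Σ w_i β_i = 0.34×1.7854 + 0.22×1.7421 + 0.19×1.4526 + 0.14×1.9630 + 0.11×1.5674 = 1.7135
E(R_P) = R_f + β_P × MRP = 4.68% + 1.7135 × 6.94% = 16.57%

16.57%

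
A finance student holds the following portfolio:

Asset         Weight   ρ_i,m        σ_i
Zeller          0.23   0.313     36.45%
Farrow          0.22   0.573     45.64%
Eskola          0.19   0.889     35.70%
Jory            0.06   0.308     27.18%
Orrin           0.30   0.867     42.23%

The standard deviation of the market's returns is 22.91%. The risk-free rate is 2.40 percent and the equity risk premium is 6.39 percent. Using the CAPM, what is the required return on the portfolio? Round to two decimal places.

9.62%

β_Zeller = 0.313 × 36.45% / 22.91% = 0.4980
β_Farrow = 0.573 × 45.64% / 22.91% = 1.1415
β_Eskola = 0.889 × 35.70% / 22.91% = 1.3853
β_Jory = 0.308 × 27.18% / 22.91% = 0.3654
β_Orrin = 0.867 × 42.23% / 22.91% = 1.5981
β_P = Σ w_i β_i = 0.23×0.4980 + 0.22×1.1415 + 0.19×1.3853 + 0.06×0.3654 + 0.30×1.5981 = 1.1302
E(R_P) = R_f + β_P × MRP = 2.40% + 1.1302 × 6.39% = 9.62%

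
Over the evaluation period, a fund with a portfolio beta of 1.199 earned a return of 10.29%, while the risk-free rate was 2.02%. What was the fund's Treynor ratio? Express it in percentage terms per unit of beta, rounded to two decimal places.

6.90%

Treynor = (R_P − R_f) / β_P = (10.29% − 2.02%) / 1.1990 = 8.27% / 1.1990 = 6.90%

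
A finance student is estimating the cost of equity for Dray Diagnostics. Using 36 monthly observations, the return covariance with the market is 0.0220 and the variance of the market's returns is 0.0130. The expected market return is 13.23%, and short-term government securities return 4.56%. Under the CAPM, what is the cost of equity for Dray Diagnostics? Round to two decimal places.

β = Cov(R_i, R_m) / Var(R_m) = 0.0220 / 0.0130 = 1.6923
MRP = 13.23% − 4.56% = 8.67%
E(R) = R_f + β × MRP = 4.56% + 1.6923 × 8.67% = 19.23%

19.23%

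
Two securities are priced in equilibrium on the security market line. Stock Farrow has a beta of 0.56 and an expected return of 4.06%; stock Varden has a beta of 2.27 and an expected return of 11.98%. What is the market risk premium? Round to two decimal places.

4.63%

Both satisfy E(R) = R_f + β·MRP, so the slope of the SML is
MRP = (11.98% − 4.06%) / (2.27 − 0.56) = 7.92% / 1.71 = 4.6316%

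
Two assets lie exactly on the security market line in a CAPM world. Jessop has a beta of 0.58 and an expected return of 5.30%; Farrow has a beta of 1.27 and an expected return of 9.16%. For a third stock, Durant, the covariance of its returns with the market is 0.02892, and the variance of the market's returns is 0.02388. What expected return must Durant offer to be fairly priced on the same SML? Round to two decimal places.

8.83%

MRP = (9.16% − 5.30%) / (1.27 − 0.58) = 5.5942%
R_f = 5.30% − 0.58 × 5.5942% = 2.0554%
β_Durant = Cov / Var(R_m) = 0.02892 / 0.02388 = 1.2111
E(R_Durant) = R_f + β × MRP = 2.0554% + 1.2111 × 5.5942% = 8.83%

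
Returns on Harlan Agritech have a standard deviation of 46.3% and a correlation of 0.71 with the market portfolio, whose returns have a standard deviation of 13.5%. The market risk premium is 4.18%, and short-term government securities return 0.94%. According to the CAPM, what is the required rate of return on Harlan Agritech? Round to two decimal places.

β = ρ × σ_i / σ_m = 0.71 × 46.3% / 13.5% = 2.4350
E(R) = 0.94% + 2.4350 × 4.18% = 11.12%

11.12%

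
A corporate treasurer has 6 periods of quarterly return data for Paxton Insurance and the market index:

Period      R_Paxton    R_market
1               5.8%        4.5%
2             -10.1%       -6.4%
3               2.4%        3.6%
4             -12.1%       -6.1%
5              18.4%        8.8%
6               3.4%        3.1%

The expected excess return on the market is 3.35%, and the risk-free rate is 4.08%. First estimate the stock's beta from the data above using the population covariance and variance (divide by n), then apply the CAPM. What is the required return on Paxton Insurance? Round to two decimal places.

10.03%

Mean R_i = (5.8 − 10.1 + 2.4 − 12.1 + 18.4 + 3.4) / 6 = 1.3000%
Mean R_m = (4.5 − 6.4 + 3.6 − 6.1 + 8.8 + 3.1) / 6 = 1.2500%
Σ(R_i − R̄_i)(R_m − R̄_m) = 335.9000  ⇒  Cov = 335.9000 / 6 = 55.9833
Σ(R_m − R̄_m)² = 189.0550  ⇒  Var(R_m) = 189.0550 / 6 = 31.5092
β = Cov / Var(R_m) = 55.9833 / 31.5092 = 1.7767
E(R) = R_f + β × MRP = 4.08% + 1.7767 × 3.35% = 10.03%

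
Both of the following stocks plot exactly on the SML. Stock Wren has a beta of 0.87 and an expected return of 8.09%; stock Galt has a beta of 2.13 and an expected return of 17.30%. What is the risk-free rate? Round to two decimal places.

1.73%

Both satisfy E(R) = R_f + β·MRP, so the slope of the SML is
MRP = (17.30% − 8.09%) / (2.13 − 0.87) = 9.21% / 1.26 = 7.3095%
R_f = E(R_Wren) − β_Wren·MRP = 8.09% − 0.87 × 7.3095% = 1.7307%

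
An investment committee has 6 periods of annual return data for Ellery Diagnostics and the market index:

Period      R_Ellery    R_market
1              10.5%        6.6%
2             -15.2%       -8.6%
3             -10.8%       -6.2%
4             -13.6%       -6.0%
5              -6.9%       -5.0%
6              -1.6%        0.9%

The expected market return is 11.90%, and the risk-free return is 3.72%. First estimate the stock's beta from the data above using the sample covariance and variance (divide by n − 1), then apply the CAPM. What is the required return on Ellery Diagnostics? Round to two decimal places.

Mean R_i = (10.5 − 15.2 − 10.8 − 13.6 − 6.9 − 1.6) / 6 = -6.2667%
Mean R_m = (6.6 − 8.6 − 6.2 − 6.0 − 5.0 + 0.9) / 6 = -3.0500%
Σ(R_i − R̄_i)(R_m − R̄_m) = 266.9600  ⇒  Cov = 266.9600 / 5 = 53.3920
Σ(R_m − R̄_m)² = 161.9550  ⇒  Var(R_m) = 161.9550 / 5 = 32.3910
β = Cov / Var(R_m) = 53.3920 / 32.3910 = 1.6484
MRP = 11.90% − 3.72% = 8.18%
E(R) = R_f + β × MRP = 3.72% + 1.6484 × 8.18% = 17.20%

17.20%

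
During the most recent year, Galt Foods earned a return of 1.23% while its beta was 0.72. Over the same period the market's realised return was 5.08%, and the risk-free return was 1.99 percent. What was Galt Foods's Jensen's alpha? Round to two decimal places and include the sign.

Market excess return = 5.08% − 1.99% = 3.09%
CAPM benchmark = R_f + β(R_m − R_f) = 1.99% + 0.72 × 3.09% = 4.2148%
α = actual − benchmark = 1.23% − 4.2148% = -2.98%

-2.98%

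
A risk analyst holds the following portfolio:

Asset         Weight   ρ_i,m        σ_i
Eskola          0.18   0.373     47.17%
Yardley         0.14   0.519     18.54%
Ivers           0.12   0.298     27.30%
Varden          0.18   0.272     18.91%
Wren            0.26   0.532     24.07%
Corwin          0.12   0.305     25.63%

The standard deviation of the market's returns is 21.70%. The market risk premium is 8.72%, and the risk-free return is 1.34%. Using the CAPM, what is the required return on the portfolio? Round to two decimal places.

5.63%

β_Eskola = 0.373 × 47.17% / 21.70% = 0.8108
β_Yardley = 0.519 × 18.54% / 21.70% = 0.4434
β_Ivers = 0.298 × 27.30% / 21.70% = 0.3749
β_Varden = 0.272 × 18.91% / 21.70% = 0.2370
β_Wren = 0.532 × 24.07% / 21.70% = 0.5901
β_Corwin = 0.305 × 25.63% / 21.70% = 0.3602
β_P = Σ w_i β_i = 0.18×0.8108 + 0.14×0.4434 + 0.12×0.3749 + 0.18×0.2370 + 0.26×0.5901 + 0.12×0.3602 = 0.4923
E(R_P) = R_f + β_P × MRP = 1.34% + 0.4923 × 8.72% = 5.63%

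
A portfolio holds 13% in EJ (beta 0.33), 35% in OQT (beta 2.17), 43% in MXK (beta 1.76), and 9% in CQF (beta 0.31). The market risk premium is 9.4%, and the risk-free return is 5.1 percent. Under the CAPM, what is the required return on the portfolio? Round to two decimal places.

20.02%

β_P = Σ w_i β_i = 0.13×0.33 + 0.35×2.17 + 0.43×1.76 + 0.09×0.31 = 1.5871
E(R_P) = R_f + β_P × MRP = 5.1% + 1.5871 × 9.4% = 20.02%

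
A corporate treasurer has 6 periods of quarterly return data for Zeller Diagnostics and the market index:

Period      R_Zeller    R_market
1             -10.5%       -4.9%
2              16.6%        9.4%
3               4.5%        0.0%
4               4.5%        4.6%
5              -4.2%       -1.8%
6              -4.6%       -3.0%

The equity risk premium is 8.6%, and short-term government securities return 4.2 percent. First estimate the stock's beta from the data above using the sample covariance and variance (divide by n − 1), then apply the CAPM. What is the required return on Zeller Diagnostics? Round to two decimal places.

Mean R_i = (-10.5 + 16.6 + 4.5 + 4.5 − 4.2 − 4.6) / 6 = 1.0500%
Mean R_m = (-4.9 + 9.4 + 0.0 + 4.6 − 1.8 − 3.0) / 6 = 0.7167%
Σ(R_i − R̄_i)(R_m − R̄_m) = 245.0350  ⇒  Cov = 245.0350 / 5 = 49.0070
Σ(R_m − R̄_m)² = 142.6883  ⇒  Var(R_m) = 142.6883 / 5 = 28.5377
β = Cov / Var(R_m) = 49.0070 / 28.5377 = 1.7173
E(R) = R_f + β × MRP = 4.2% + 1.7173 × 8.6% = 18.97%

18.97%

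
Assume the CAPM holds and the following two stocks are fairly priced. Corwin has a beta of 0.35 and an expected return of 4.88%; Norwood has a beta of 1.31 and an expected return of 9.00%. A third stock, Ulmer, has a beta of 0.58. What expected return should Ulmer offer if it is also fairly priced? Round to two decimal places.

MRP (SML slope) = (9.00% − 4.88%) / (1.31 − 0.35) = 4.12% / 0.96 = 4.2917%
R_f (intercept) = 4.88% − 0.35 × 4.2917% = 3.3779%
E(R_Ulmer) = R_f + β × MRP = 3.3779% + 0.58 × 4.2917% = 5.87%

5.87%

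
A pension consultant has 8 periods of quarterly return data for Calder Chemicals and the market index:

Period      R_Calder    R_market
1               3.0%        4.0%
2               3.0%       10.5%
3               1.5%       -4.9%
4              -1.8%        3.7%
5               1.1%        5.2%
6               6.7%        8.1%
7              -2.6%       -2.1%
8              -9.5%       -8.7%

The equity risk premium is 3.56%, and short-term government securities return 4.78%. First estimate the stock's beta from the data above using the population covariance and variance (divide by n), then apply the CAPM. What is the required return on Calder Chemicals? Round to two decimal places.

Mean R_i = (3.0 + 3.0 + 1.5 − 1.8 + 1.1 + 6.7 − 2.6 − 9.5) / 8 = 0.1750%
Mean R_m = (4.0 + 10.5 − 4.9 + 3.7 + 5.2 + 8.1 − 2.1 − 8.7) / 8 = 1.9750%
Σ(R_i − R̄_i)(R_m − R̄_m) = 174.8250  ⇒  Cov = 174.8250 / 8 = 21.8531
Σ(R_m − R̄_m)² = 305.4950  ⇒  Var(R_m) = 305.4950 / 8 = 38.1869
β = Cov / Var(R_m) = 21.8531 / 38.1869 = 0.5723
E(R) = R_f + β × MRP = 4.78% + 0.5723 × 3.56% = 6.82%

6.82%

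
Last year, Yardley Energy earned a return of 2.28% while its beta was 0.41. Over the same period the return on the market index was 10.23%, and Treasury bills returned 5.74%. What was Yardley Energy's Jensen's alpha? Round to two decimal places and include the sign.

-5.30%

Market excess return = 10.23% − 5.74% = 4.49%
CAPM benchmark = R_f + β(R_m − R_f) = 5.74% + 0.41 × 4.49% = 7.5809%
α = actual − benchmark = 2.28% − 7.5809% = -5.30%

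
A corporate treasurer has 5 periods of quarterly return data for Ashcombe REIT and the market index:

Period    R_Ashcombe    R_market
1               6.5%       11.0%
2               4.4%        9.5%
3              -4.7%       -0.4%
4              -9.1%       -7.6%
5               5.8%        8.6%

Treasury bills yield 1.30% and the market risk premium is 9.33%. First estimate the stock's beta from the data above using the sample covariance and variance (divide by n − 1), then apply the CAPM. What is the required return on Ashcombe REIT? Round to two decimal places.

9.45%

Mean R_i = (6.5 + 4.4 − 4.7 − 9.1 + 5.8) / 5 = 0.5800%
Mean R_m = (11.0 + 9.5 − 0.4 − 7.6 + 8.6) / 5 = 4.2200%
Σ(R_i − R̄_i)(R_m − R̄_m) = 221.9820  ⇒  Cov = 221.9820 / 4 = 55.4955
Σ(R_m − R̄_m)² = 254.0880  ⇒  Var(R_m) = 254.0880 / 4 = 63.5220
β = Cov / Var(R_m) = 55.4955 / 63.5220 = 0.8736
E(R) = R_f + β × MRP = 1.30% + 0.8736 × 9.33% = 9.45%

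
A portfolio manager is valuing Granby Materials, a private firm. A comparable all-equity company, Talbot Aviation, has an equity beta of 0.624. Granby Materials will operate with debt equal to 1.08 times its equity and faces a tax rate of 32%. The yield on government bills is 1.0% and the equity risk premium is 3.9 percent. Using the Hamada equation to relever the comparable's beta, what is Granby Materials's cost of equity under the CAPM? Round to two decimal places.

5.22%

β_L = β_U × [1 + (1 − t)(D/E)] = 0.624 × [1 + (1 − 0.32) × 1.08]
    = 0.624 × [1 + 0.68 × 1.08] = 0.624 × 1.7344 = 1.0823
E(R) = R_f + β_L × MRP = 1.0% + 1.0823 × 3.9% = 5.22%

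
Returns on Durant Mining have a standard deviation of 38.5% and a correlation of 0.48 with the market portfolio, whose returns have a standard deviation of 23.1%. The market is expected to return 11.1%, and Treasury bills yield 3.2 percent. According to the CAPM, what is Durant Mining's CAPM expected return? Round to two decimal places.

9.52%

β = ρ × σ_i / σ_m = 0.48 × 38.5% / 23.1% = 0.8000
MRP = 11.1% − 3.2% = 7.90%
E(R) = 3.2% + 0.8000 × 7.9% = 9.52%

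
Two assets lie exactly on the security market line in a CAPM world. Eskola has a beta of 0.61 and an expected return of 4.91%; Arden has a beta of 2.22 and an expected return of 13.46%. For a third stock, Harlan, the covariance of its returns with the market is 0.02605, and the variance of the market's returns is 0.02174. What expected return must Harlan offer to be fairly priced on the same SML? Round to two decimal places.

8.03%

MRP = (13.46% − 4.91%) / (2.22 − 0.61) = 5.3106%
R_f = 4.91% − 0.61 × 5.3106% = 1.6705%
β_Harlan = Cov / Var(R_m) = 0.02605 / 0.02174 = 1.1983
E(R_Harlan) = R_f + β × MRP = 1.6705% + 1.1983 × 5.3106% = 8.03%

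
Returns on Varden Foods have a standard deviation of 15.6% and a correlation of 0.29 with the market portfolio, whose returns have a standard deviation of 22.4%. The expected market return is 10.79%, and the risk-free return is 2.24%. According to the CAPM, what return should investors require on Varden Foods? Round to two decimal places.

3.97%

β = ρ × σ_i / σ_m = 0.29 × 15.6% / 22.4% = 0.2020
MRP = 10.79% − 2.24% = 8.55%
E(R) = 2.24% + 0.2020 × 8.55% = 3.97%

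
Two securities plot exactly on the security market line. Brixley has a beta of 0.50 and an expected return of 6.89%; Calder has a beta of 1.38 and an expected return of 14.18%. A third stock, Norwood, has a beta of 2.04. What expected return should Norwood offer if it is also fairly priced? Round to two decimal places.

19.65%

MRP (SML slope) = (14.18% − 6.89%) / (1.38 − 0.50) = 7.29% / 0.88 = 8.2841%
R_f (intercept) = 6.89% − 0.50 × 8.2841% = 2.7480%
E(R_Norwood) = R_f + β × MRP = 2.7480% + 2.04 × 8.2841% = 19.65%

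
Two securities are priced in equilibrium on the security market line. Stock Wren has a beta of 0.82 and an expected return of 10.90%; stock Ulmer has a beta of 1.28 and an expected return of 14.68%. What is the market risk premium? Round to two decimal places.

8.22%

Both satisfy E(R) = R_f + β·MRP, so the slope of the SML is
MRP = (14.68% − 10.90%) / (1.28 − 0.82) = 3.78% / 0.46 = 8.2174%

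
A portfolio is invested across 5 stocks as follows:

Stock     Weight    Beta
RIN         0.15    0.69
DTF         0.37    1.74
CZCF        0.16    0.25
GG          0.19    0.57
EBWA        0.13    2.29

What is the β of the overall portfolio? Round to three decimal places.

1.193

β_P = Σ w_i β_i = 0.15×0.69 + 0.37×1.74 + 0.16×0.25 + 0.19×0.57 + 0.13×2.29 = 1.1933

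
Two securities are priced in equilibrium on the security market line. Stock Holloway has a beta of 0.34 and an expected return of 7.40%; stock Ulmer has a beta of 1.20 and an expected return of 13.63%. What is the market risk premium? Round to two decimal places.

7.24%

Both satisfy E(R) = R_f + β·MRP, so the slope of the SML is
MRP = (13.63% − 7.40%) / (1.20 − 0.34) = 6.23% / 0.86 = 7.2442%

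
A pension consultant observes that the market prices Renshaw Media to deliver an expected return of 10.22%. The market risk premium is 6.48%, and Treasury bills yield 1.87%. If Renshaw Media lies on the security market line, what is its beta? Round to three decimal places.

β = (E(R) − R_f) / MRP = (10.22% − 1.87%) / 6.48% = 8.35% / 6.48% = 1.289

1.289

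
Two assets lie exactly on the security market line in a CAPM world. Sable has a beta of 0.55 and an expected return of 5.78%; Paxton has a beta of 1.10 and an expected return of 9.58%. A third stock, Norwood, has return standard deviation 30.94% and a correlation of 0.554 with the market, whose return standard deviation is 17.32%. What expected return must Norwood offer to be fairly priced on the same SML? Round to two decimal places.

MRP = (9.58% − 5.78%) / (1.10 − 0.55) = 6.9091%
R_f = 5.78% − 0.55 × 6.9091% = 1.9800%
β_Norwood = ρ·σ_i/σ_m = 0.554 × 30.94 / 17.32 = 0.9897
E(R_Norwood) = R_f + β × MRP = 1.9800% + 0.9897 × 6.9091% = 8.82%

8.82%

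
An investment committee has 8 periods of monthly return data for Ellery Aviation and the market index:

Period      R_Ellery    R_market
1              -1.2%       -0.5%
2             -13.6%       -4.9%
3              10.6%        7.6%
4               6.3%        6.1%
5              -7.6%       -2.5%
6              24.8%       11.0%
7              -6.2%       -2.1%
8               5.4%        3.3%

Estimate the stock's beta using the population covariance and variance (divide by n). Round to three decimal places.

2.112

Mean R_i = (-1.2 − 13.6 + 10.6 + 6.3 − 7.6 + 24.8 − 6.2 + 5.4) / 8 = 2.3125%
Mean R_m = (-0.5 − 4.9 + 7.6 + 6.1 − 2.5 + 11.0 − 2.1 + 3.3) / 8 = 2.2500%
Σ(R_i − R̄_i)(R_m − R̄_m) = 467.2450  ⇒  Cov = 467.2450 / 8 = 58.4056
Σ(R_m − R̄_m)² = 221.2800  ⇒  Var(R_m) = 221.2800 / 8 = 27.6600
β = Cov / Var(R_m) = 58.4056 / 27.6600 = 2.1116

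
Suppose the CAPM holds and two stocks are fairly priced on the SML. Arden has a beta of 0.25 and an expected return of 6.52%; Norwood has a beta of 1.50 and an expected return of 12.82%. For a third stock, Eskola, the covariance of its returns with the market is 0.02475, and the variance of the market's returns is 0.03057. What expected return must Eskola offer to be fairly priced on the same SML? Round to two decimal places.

9.34%

MRP = (12.82% − 6.52%) / (1.50 − 0.25) = 5.0400%
R_f = 6.52% − 0.25 × 5.0400% = 5.2600%
β_Eskola = Cov / Var(R_m) = 0.02475 / 0.03057 = 0.8096
E(R_Eskola) = R_f + β × MRP = 5.2600% + 0.8096 × 5.0400% = 9.34%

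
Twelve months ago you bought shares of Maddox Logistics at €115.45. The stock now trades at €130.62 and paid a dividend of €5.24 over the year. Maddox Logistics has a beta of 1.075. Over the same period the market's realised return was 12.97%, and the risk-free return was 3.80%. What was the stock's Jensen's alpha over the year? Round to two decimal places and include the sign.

+4.02%

Realised HPR = (P1 + D1 − P0) / P0 = (130.62 + 5.24 − 115.45) / 115.45 = 20.41 / 115.45 = 17.6786%
MRP = 12.97% − 3.80% = 9.17%
CAPM required = R_f + β·MRP = 3.80% + 1.075 × 9.17% = 13.65775%
α = realised − required = 17.6786% − 13.65775% = +4.02%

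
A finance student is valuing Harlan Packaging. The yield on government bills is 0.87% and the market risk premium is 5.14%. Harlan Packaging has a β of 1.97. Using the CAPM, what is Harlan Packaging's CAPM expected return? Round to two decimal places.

E(R) = R_f + β × MRP = 0.87% + 1.97 × 5.14% = 11.00%

11.00%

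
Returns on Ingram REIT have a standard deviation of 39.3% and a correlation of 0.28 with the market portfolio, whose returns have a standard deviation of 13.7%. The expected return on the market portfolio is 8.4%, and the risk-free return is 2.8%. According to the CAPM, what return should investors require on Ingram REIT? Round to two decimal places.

β = ρ × σ_i / σ_m = 0.28 × 39.3% / 13.7% = 0.8032
MRP = 8.4% − 2.8% = 5.60%
E(R) = 2.8% + 0.8032 × 5.6% = 7.30%

7.30%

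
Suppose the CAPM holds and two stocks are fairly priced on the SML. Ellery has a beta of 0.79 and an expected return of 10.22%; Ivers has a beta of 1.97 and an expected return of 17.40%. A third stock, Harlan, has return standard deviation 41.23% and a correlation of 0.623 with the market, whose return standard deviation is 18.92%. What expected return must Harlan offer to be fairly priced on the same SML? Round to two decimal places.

MRP = (17.40% − 10.22%) / (1.97 − 0.79) = 6.0847%
R_f = 10.22% − 0.79 × 6.0847% = 5.4131%
β_Harlan = ρ·σ_i/σ_m = 0.623 × 41.23 / 18.92 = 1.3576
E(R_Harlan) = R_f + β × MRP = 5.4131% + 1.3576 × 6.0847% = 13.67%

13.67%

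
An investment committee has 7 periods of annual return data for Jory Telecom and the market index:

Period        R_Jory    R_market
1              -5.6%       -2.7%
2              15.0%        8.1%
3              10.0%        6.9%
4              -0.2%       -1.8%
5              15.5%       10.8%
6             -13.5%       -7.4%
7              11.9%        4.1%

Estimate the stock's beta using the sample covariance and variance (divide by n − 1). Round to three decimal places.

1.645

Mean R_i = (-5.6 + 15.0 + 10.0 − 0.2 + 15.5 − 13.5 + 11.9) / 7 = 4.7286%
Mean R_m = (-2.7 + 8.1 + 6.9 − 1.8 + 10.8 − 7.4 + 4.1) / 7 = 2.5714%
Σ(R_i − R̄_i)(R_m − R̄_m) = 436.9557  ⇒  Cov = 436.9557 / 6 = 72.8260
Σ(R_m − R̄_m)² = 265.6743  ⇒  Var(R_m) = 265.6743 / 6 = 44.2791
β = Cov / Var(R_m) = 72.8260 / 44.2791 = 1.6447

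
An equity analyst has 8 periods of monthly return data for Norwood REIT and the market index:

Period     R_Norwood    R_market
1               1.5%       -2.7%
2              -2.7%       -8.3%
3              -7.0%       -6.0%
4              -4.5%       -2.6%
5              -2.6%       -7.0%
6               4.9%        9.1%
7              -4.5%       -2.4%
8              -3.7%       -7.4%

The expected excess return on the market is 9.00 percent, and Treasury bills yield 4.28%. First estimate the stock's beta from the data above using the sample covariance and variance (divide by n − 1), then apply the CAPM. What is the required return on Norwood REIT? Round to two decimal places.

8.80%

Mean R_i = (1.5 − 2.7 − 7.0 − 4.5 − 2.6 + 4.9 − 4.5 − 3.7) / 8 = -2.3250%
Mean R_m = (-2.7 − 8.3 − 6.0 − 2.6 − 7.0 + 9.1 − 2.4 − 7.4) / 8 = -3.4125%
Σ(R_i − R̄_i)(R_m − R̄_m) = 109.5575  ⇒  Cov = 109.5575 / 7 = 15.6511
Σ(R_m − R̄_m)² = 218.1088  ⇒  Var(R_m) = 218.1088 / 7 = 31.1584
β = Cov / Var(R_m) = 15.6511 / 31.1584 = 0.5023
E(R) = R_f + β × MRP = 4.28% + 0.5023 × 9.00% = 8.80%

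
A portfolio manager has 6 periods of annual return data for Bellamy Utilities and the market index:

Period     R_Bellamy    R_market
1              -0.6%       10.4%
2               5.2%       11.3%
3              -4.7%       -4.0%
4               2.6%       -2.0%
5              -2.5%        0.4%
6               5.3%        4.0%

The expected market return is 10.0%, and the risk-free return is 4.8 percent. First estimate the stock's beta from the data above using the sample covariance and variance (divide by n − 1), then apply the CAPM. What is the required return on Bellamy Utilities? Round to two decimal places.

Mean R_i = (-0.6 + 5.2 − 4.7 + 2.6 − 2.5 + 5.3) / 6 = 0.8833%
Mean R_m = (10.4 + 11.3 − 4.0 − 2.0 + 0.4 + 4.0) / 6 = 3.3500%
Σ(R_i − R̄_i)(R_m − R̄_m) = 68.5650  ⇒  Cov = 68.5650 / 5 = 13.7130
Σ(R_m − R̄_m)² = 204.6750  ⇒  Var(R_m) = 204.6750 / 5 = 40.9350
β = Cov / Var(R_m) = 13.7130 / 40.9350 = 0.3350
MRP = 10.0% − 4.8% = 5.20%
E(R) = R_f + β × MRP = 4.8% + 0.3350 × 5.2% = 6.54%

6.54%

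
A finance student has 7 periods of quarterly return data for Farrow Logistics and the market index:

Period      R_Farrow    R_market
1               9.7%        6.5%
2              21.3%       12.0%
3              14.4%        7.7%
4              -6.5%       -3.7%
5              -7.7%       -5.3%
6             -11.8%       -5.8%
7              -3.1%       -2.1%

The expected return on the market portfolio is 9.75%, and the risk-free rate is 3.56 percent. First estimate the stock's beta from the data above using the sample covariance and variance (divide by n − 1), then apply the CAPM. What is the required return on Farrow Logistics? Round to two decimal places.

Mean R_i = (9.7 + 21.3 + 14.4 − 6.5 − 7.7 − 11.8 − 3.1) / 7 = 2.3286%
Mean R_m = (6.5 + 12.0 + 7.7 − 3.7 − 5.3 − 5.8 − 2.1) / 7 = 1.3286%
Σ(R_i − R̄_i)(R_m − R̄_m) = 547.6843  ⇒  Cov = 547.6843 / 6 = 91.2807
Σ(R_m − R̄_m)² = 313.0143  ⇒  Var(R_m) = 313.0143 / 6 = 52.1691
β = Cov / Var(R_m) = 91.2807 / 52.1691 = 1.7497
MRP = 9.75% − 3.56% = 6.19%
E(R) = R_f + β × MRP = 3.56% + 1.7497 × 6.19% = 14.39%

14.39%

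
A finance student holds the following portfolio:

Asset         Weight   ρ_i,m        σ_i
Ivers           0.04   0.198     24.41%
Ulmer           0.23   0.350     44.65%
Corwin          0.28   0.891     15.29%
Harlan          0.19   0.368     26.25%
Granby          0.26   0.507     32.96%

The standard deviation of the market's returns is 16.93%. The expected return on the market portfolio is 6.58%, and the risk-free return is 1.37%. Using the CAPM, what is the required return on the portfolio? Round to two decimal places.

5.61%

β_Ivers = 0.198 × 24.41% / 16.93% = 0.2855
β_Ulmer = 0.350 × 44.65% / 16.93% = 0.9231
β_Corwin = 0.891 × 15.29% / 16.93% = 0.8047
β_Harlan = 0.368 × 26.25% / 16.93% = 0.5706
β_Granby = 0.507 × 32.96% / 16.93% = 0.9870
β_P = Σ w_i β_i = 0.04×0.2855 + 0.23×0.9231 + 0.28×0.8047 + 0.19×0.5706 + 0.26×0.9870 = 0.8141
MRP = 6.58% − 1.37% = 5.21%
E(R_P) = R_f + β_P × MRP = 1.37% + 0.8141 × 5.21% = 5.61%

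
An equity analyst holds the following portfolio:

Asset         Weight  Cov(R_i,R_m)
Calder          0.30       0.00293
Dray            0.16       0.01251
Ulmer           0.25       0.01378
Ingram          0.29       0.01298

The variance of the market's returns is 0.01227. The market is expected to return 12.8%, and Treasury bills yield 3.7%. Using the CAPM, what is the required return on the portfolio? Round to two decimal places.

β_Calder = 0.00293 / 0.01227 = 0.2388
β_Dray = 0.01251 / 0.01227 = 1.0196
β_Ulmer = 0.01378 / 0.01227 = 1.1231
β_Ingram = 0.01298 / 0.01227 = 1.0579
β_P = Σ w_i β_i = 0.30×0.2388 + 0.16×1.0196 + 0.25×1.1231 + 0.29×1.0579 = 0.8223
MRP = 12.8% − 3.7% = 9.10%
E(R_P) = R_f + β_P × MRP = 3.7% + 0.8223 × 9.1% = 11.18%

11.18%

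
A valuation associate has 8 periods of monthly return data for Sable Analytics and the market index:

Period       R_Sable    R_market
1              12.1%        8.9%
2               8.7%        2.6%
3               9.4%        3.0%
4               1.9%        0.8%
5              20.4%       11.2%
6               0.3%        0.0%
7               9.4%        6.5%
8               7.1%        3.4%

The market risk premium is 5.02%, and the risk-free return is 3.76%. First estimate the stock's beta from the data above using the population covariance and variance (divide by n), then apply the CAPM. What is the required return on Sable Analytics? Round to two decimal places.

Mean R_i = (12.1 + 8.7 + 9.4 + 1.9 + 20.4 + 0.3 + 9.4 + 7.1) / 8 = 8.6625%
Mean R_m = (8.9 + 2.6 + 3.0 + 0.8 + 11.2 + 0.0 + 6.5 + 3.4) / 8 = 4.5500%
Σ(R_i − R̄_i)(R_m − R̄_m) = 158.4350  ⇒  Cov = 158.4350 / 8 = 19.8044
Σ(R_m − R̄_m)² = 109.2400  ⇒  Var(R_m) = 109.2400 / 8 = 13.6550
β = Cov / Var(R_m) = 19.8044 / 13.6550 = 1.4503
E(R) = R_f + β × MRP = 3.76% + 1.4503 × 5.02% = 11.04%

11.04%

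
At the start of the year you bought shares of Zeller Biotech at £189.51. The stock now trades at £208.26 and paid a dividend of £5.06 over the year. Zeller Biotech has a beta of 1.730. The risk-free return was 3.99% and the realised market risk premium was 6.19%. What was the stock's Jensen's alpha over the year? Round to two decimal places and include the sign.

-2.13%

Realised HPR = (P1 + D1 − P0) / P0 = (208.26 + 5.06 − 189.51) / 189.51 = 23.81 / 189.51 = 12.5640%
CAPM required = R_f + β·MRP = 3.99% + 1.730 × 6.19% = 14.69870%
α = realised − required = 12.5640% − 14.69870% = -2.13%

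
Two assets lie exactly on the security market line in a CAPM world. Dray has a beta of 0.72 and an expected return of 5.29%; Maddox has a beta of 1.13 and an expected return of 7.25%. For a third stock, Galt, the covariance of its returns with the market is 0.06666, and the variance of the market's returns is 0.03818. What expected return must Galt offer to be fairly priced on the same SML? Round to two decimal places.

MRP = (7.25% − 5.29%) / (1.13 − 0.72) = 4.7805%
R_f = 5.29% − 0.72 × 4.7805% = 1.8480%
β_Galt = Cov / Var(R_m) = 0.06666 / 0.03818 = 1.7459
E(R_Galt) = R_f + β × MRP = 1.8480% + 1.7459 × 4.7805% = 10.19%

10.19%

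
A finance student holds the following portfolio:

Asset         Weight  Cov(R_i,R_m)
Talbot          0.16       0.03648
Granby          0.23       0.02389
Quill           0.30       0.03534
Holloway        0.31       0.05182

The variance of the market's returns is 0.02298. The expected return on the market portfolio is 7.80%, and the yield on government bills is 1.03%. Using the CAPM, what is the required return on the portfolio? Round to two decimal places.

12.22%

β_Talbot = 0.03648 / 0.02298 = 1.5875
β_Granby = 0.02389 / 0.02298 = 1.0396
β_Quill = 0.03534 / 0.02298 = 1.5379
β_Holloway = 0.05182 / 0.02298 = 2.2550
β_P = Σ w_i β_i = 0.16×1.5875 + 0.23×1.0396 + 0.30×1.5379 + 0.31×2.2550 = 1.6535
MRP = 7.80% − 1.03% = 6.77%
E(R_P) = R_f + β_P × MRP = 1.03% + 1.6535 × 6.77% = 12.22%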